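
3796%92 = 24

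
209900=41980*5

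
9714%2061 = 1470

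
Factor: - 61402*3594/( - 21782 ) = 2^1*3^1*11^1 * 599^1* 2791^1*10891^ ( - 1)  =  110339394/10891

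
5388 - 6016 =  - 628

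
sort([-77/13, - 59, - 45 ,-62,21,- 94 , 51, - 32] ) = [ - 94, - 62,-59, - 45, - 32, - 77/13,21 , 51]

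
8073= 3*2691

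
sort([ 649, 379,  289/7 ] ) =[ 289/7, 379, 649] 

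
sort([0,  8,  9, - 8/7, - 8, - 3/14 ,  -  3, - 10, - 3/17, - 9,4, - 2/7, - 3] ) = [- 10,- 9, - 8,-3 ,-3, - 8/7,-2/7, - 3/14,-3/17,0, 4 , 8,  9]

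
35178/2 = 17589 = 17589.00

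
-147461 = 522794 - 670255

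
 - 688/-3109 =688/3109 = 0.22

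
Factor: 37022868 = 2^2*3^2*19^1 *113^1*479^1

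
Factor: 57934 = 2^1*83^1*349^1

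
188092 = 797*236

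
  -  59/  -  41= 1 + 18/41 = 1.44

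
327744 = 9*36416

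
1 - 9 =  - 8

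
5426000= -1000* (  -  5426)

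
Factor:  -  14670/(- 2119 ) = 2^1*3^2*5^1*13^(-1) = 90/13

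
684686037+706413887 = 1391099924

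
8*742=5936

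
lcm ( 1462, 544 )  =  23392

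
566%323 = 243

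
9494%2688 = 1430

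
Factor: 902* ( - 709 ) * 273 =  - 174588414  =  - 2^1*3^1*7^1*11^1* 13^1*41^1*709^1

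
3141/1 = 3141= 3141.00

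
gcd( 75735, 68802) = 3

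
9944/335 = 9944/335 =29.68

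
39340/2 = 19670= 19670.00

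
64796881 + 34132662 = 98929543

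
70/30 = 7/3 = 2.33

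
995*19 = 18905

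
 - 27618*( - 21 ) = 579978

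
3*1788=5364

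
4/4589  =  4/4589 = 0.00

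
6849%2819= 1211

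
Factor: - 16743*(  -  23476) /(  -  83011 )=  -2^2*3^1*17^(-1)*19^( -1) * 257^(  -  1)*5581^1*5869^1 = - 393058668/83011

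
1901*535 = 1017035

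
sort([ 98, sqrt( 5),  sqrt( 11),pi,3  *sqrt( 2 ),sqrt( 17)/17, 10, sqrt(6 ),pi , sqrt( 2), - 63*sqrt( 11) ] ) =[-63* sqrt ( 11), sqrt( 17)/17,sqrt( 2 ),sqrt( 5 ), sqrt( 6),pi,pi,sqrt( 11) , 3*sqrt( 2),10,98]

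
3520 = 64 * 55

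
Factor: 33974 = 2^1*16987^1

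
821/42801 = 821/42801 = 0.02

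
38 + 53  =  91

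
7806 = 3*2602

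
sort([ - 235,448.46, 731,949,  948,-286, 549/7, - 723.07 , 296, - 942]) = [ - 942, - 723.07, - 286 , - 235,549/7, 296,  448.46,731, 948 , 949]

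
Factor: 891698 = 2^1*61^1*7309^1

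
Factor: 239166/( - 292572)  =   - 103/126= - 2^( - 1)*3^( - 2)* 7^( -1 )*103^1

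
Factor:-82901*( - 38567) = 3197242867  =  7^1*13^1* 911^1 * 38567^1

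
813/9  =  271/3 =90.33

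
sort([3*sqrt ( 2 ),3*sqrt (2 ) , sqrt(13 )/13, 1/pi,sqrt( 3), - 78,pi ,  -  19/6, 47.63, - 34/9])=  [  -  78,  -  34/9,  -  19/6,sqrt( 13 ) /13, 1/pi, sqrt(3), pi, 3*sqrt(2), 3*sqrt( 2),47.63]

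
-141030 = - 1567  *90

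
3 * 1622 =4866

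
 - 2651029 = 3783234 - 6434263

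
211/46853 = 211/46853 = 0.00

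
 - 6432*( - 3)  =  19296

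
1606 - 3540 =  - 1934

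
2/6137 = 2/6137 = 0.00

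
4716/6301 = 4716/6301 = 0.75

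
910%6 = 4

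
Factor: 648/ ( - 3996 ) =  - 2^1*3^1* 37^(  -  1)= - 6/37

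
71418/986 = 35709/493 = 72.43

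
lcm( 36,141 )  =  1692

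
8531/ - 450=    - 19 + 19/450 = - 18.96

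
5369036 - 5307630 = 61406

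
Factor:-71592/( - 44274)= 76/47 = 2^2*19^1*47^ ( - 1) 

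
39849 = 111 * 359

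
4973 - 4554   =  419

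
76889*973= 74812997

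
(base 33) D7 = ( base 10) 436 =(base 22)ji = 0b110110100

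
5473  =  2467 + 3006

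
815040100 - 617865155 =197174945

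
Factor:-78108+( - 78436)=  - 156544 = -2^7*1223^1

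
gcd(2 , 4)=2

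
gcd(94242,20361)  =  3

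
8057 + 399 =8456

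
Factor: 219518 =2^1*13^1*8443^1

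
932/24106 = 466/12053 = 0.04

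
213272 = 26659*8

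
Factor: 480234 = 2^1*3^1 * 80039^1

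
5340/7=762 + 6/7 = 762.86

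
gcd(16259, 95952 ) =1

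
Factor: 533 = 13^1*41^1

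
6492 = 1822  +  4670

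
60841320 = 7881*7720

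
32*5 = 160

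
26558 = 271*98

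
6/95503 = 6/95503 = 0.00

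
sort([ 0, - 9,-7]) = [ - 9,  -  7, 0]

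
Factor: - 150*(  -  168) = 2^4*  3^2 * 5^2*7^1  =  25200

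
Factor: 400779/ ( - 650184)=-133593/216728 = -2^( - 3)*3^1 *27091^( - 1 )*44531^1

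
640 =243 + 397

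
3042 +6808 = 9850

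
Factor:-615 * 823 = -506145 = - 3^1 * 5^1*41^1*823^1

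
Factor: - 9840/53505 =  - 2^4* 3^( - 1)*29^(- 1 ) = - 16/87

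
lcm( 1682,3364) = 3364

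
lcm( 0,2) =0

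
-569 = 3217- 3786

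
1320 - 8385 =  - 7065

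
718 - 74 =644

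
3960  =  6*660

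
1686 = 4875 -3189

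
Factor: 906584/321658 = 453292/160829  =  2^2* 7^1*16189^1*160829^(  -  1)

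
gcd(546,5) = 1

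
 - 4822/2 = - 2411 = -2411.00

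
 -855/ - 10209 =285/3403=0.08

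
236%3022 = 236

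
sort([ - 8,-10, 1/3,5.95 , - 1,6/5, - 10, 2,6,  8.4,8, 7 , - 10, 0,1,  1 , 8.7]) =[- 10, - 10, - 10, - 8,-1 , 0 , 1/3, 1,1,  6/5,2,5.95, 6, 7,8, 8.4, 8.7 ] 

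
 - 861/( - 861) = 1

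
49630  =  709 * 70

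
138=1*138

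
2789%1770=1019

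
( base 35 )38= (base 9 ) 135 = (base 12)95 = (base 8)161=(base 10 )113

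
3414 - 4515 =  - 1101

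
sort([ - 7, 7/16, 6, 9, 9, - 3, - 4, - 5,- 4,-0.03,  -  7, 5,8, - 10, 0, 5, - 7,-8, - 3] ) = [ - 10, - 8, - 7, -7, - 7, - 5, - 4,-4, - 3, - 3, - 0.03, 0 , 7/16, 5, 5, 6, 8,  9, 9 ] 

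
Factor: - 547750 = -2^1 * 5^3*7^1 * 313^1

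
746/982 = 373/491 = 0.76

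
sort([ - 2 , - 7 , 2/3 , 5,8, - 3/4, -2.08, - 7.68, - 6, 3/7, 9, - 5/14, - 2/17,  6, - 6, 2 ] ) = [-7.68, - 7, - 6, - 6, -2.08, - 2,  -  3/4, - 5/14, - 2/17,3/7, 2/3,  2, 5,6, 8,9]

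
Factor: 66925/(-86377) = -5^2 * 17^ ( - 1) * 2677^1*5081^( - 1) 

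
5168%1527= 587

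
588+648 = 1236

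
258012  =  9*28668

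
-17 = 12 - 29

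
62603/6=62603/6 = 10433.83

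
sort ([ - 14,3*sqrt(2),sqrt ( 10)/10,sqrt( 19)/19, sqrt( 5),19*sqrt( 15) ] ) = [ - 14,sqrt( 19)/19 , sqrt(10 )/10, sqrt ( 5), 3 * sqrt( 2 ), 19*sqrt( 15) ]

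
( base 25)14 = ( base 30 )T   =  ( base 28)11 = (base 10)29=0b11101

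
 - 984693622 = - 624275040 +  - 360418582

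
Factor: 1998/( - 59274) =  - 3/89 = -  3^1*89^(- 1 ) 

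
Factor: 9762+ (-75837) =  -66075= - 3^1*5^2*881^1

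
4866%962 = 56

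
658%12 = 10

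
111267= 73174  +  38093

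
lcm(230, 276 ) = 1380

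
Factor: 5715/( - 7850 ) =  - 2^(-1 )*3^2*5^( - 1 )*127^1*157^( - 1)=- 1143/1570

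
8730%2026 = 626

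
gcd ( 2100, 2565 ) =15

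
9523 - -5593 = 15116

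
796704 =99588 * 8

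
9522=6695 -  -2827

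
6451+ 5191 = 11642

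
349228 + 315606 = 664834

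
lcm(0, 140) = 0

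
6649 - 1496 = 5153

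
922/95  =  922/95 =9.71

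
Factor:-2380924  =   - 2^2*7^1*13^1*31^1*211^1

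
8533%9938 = 8533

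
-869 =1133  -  2002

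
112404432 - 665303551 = - 552899119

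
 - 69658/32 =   -  34829/16 = - 2176.81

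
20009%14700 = 5309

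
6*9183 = 55098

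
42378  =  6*7063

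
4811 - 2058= 2753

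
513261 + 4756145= 5269406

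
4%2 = 0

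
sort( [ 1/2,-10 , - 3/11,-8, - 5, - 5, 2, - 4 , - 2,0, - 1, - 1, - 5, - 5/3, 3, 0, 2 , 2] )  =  [ - 10,  -  8, - 5,-5,  -  5, - 4, - 2, - 5/3, - 1, - 1, - 3/11, 0,0, 1/2, 2,  2,2, 3 ]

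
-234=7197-7431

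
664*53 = 35192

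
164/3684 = 41/921 = 0.04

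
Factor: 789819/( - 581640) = - 2^ ( - 3)* 5^( - 1) * 37^( - 1)* 131^( - 1)*263273^1 = - 263273/193880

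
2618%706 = 500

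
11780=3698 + 8082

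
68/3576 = 17/894 = 0.02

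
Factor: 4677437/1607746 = 2^( - 1)*7^( - 1) *23^( - 1 ) * 97^1*4993^( - 1 ) * 48221^1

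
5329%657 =73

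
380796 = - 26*( - 14646)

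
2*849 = 1698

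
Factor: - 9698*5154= - 49983492 = - 2^2 *3^1*13^1*373^1* 859^1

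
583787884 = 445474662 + 138313222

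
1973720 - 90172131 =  -88198411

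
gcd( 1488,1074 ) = 6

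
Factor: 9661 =9661^1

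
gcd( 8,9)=1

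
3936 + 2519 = 6455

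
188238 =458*411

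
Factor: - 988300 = - 2^2*5^2*9883^1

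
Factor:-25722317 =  - 149^1*172633^1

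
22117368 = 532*41574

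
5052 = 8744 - 3692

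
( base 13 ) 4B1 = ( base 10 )820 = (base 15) 39A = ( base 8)1464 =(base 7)2251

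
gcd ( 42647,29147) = 1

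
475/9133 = 475/9133 = 0.05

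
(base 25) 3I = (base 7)162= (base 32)2t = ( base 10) 93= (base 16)5D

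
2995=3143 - 148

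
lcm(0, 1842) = 0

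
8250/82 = 100 + 25/41 = 100.61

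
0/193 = 0  =  0.00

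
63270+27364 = 90634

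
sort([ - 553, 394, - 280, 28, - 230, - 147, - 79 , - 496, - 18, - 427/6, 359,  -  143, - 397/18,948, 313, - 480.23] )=[ - 553, - 496, - 480.23, - 280, - 230, - 147, - 143 ,  -  79, - 427/6, - 397/18, - 18  ,  28,  313,359,394,948 ]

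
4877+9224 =14101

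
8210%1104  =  482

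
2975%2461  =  514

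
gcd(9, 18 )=9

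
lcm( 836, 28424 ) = 28424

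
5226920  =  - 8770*( - 596 ) 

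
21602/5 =21602/5 = 4320.40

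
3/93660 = 1/31220 = 0.00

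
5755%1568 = 1051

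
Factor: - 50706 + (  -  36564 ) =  - 2^1*3^1*5^1*2909^1 = - 87270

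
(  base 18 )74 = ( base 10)130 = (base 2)10000010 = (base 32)42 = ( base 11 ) 109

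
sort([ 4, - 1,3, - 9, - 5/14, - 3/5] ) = [-9, - 1, - 3/5, - 5/14 , 3,4 ]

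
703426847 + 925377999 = 1628804846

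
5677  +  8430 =14107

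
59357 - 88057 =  - 28700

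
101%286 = 101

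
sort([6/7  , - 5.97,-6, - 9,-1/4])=[ - 9, -6, - 5.97, - 1/4,6/7] 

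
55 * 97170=5344350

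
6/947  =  6/947 = 0.01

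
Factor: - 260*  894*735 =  - 2^3*  3^2*5^2 *7^2*13^1*149^1 = - 170843400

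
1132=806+326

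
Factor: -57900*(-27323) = 1582001700 = 2^2*3^1 * 5^2*89^1*193^1*307^1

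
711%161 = 67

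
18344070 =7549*2430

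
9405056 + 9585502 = 18990558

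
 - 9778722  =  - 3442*2841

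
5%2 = 1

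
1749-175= 1574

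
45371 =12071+33300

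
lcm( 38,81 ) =3078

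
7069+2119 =9188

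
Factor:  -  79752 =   -  2^3 * 3^1*3323^1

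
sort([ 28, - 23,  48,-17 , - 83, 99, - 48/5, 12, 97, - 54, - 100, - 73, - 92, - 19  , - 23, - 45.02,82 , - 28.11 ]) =[ - 100, - 92, - 83,-73, - 54, - 45.02, - 28.11, - 23, - 23, - 19, - 17, - 48/5 , 12,28, 48,82, 97,99 ]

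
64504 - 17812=46692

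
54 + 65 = 119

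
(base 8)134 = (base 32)2S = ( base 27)3B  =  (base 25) 3h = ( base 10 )92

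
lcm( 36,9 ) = 36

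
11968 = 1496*8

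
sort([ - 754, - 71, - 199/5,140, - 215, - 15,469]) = [ - 754,  -  215, - 71,-199/5 , - 15,140,469 ] 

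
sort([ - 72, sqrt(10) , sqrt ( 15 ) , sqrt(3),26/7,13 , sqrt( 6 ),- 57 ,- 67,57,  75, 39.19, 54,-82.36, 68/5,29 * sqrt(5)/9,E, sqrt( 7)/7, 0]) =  [ - 82.36, - 72, - 67,-57,0,sqrt ( 7)/7,sqrt (3 ),sqrt(6),E,sqrt( 10),26/7,sqrt( 15) , 29*sqrt( 5)/9, 13, 68/5 , 39.19,54,57, 75]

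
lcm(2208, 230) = 11040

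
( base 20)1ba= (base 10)630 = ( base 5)10010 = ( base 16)276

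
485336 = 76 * 6386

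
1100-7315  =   - 6215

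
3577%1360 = 857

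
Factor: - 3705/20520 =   -  13/72 = - 2^ ( - 3) * 3^( - 2 )* 13^1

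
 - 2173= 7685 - 9858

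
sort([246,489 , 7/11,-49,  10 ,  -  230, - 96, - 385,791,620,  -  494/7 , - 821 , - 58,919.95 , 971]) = [ - 821,-385, - 230, - 96 , - 494/7, - 58, - 49,7/11,  10 , 246, 489, 620,791,919.95,971]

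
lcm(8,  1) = 8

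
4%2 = 0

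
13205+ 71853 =85058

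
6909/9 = 2303/3 = 767.67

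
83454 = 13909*6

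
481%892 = 481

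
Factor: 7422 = 2^1 * 3^1*1237^1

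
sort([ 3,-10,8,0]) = [ - 10 , 0 , 3, 8 ] 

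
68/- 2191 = -1 + 2123/2191 = - 0.03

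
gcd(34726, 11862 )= 2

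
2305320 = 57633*40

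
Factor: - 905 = - 5^1*181^1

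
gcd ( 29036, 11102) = 854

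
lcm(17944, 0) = 0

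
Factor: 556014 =2^1*3^1*92669^1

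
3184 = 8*398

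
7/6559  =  1/937 = 0.00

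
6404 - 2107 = 4297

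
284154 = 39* 7286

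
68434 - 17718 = 50716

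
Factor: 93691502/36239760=2^( - 3 ) * 3^ ( - 2 )*5^( - 1) * 2341^1*20011^1*50333^( - 1) = 46845751/18119880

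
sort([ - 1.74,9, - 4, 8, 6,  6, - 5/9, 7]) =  [ - 4,- 1.74, - 5/9,6,6,  7,8,  9] 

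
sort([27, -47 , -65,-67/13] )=[  -  65, - 47, - 67/13, 27 ]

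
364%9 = 4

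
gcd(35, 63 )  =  7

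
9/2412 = 1/268=0.00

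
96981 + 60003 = 156984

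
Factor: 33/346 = 2^( - 1 )*3^1*11^1*173^(-1)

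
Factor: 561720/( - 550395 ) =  - 2^3 * 3^( - 5)*31^1 = - 248/243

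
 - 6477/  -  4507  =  1 + 1970/4507=1.44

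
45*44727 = 2012715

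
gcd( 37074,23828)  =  74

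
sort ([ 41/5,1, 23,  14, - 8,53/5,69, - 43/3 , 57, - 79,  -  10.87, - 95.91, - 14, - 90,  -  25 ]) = [  -  95.91,- 90, - 79, - 25, - 43/3, - 14 , - 10.87, - 8, 1,41/5,53/5,14, 23  ,  57,  69]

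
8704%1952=896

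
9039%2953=180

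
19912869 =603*33023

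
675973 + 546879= 1222852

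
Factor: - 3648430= -2^1 * 5^1*397^1 *919^1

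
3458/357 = 9 + 35/51 = 9.69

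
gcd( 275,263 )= 1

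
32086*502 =16107172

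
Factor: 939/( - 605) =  - 3^1*5^( - 1 ) * 11^(- 2)*313^1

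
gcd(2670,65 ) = 5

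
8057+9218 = 17275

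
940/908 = 235/227 = 1.04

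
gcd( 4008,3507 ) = 501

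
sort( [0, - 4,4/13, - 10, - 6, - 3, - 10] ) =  [ - 10, - 10, - 6, - 4, - 3,0, 4/13 ]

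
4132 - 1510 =2622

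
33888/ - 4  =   - 8472 + 0/1= - 8472.00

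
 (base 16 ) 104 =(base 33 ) 7T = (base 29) 8S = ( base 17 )F5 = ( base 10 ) 260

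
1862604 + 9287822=11150426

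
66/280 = 33/140 = 0.24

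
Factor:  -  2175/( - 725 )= 3^1= 3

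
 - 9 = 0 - 9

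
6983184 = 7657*912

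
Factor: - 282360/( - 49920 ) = 181/32= 2^(-5)*181^1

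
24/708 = 2/59= 0.03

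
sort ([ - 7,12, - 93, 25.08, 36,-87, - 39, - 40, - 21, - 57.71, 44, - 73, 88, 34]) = [ - 93, - 87,-73, - 57.71, - 40, - 39, - 21, - 7,12, 25.08 , 34, 36 , 44,88 ] 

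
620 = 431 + 189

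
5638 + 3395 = 9033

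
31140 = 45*692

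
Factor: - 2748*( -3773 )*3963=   2^2*3^2*7^3 * 11^1 * 229^1*1321^1 = 41089192452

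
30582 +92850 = 123432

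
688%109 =34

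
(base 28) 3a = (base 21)4A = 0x5E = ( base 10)94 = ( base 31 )31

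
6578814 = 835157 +5743657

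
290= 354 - 64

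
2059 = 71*29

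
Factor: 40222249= 40222249^1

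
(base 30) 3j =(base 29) 3m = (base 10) 109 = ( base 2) 1101101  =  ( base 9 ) 131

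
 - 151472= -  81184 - 70288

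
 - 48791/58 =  - 48791/58  =  - 841.22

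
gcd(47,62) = 1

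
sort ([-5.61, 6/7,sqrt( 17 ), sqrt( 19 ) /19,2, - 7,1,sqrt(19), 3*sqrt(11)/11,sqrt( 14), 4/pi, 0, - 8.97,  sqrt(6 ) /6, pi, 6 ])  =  [ - 8.97,-7, - 5.61, 0 , sqrt(19 ) /19, sqrt (6)/6,6/7, 3*sqrt(11)/11 , 1, 4/pi,  2, pi, sqrt( 14),sqrt( 17),sqrt( 19 ), 6 ]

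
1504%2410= 1504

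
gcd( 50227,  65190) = 1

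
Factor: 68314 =2^1*34157^1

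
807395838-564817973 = 242577865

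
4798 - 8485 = -3687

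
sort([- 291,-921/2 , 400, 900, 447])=[ - 921/2, - 291,  400,447, 900]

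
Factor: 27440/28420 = 2^2*7^1*29^( - 1) = 28/29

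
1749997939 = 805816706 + 944181233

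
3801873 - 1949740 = 1852133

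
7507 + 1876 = 9383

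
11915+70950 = 82865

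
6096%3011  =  74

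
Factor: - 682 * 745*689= - 350074010  =  - 2^1 * 5^1*11^1* 13^1*31^1*53^1*149^1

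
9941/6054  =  9941/6054 = 1.64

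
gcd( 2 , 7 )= 1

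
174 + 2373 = 2547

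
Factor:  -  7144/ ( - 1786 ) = 2^2 = 4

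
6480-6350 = 130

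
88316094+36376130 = 124692224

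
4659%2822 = 1837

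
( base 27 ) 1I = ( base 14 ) 33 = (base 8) 55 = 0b101101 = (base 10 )45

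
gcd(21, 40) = 1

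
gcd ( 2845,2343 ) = 1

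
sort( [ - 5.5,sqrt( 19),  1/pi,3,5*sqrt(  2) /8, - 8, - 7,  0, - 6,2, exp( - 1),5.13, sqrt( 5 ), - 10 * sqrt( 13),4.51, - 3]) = [-10*sqrt(13 ), - 8, - 7, - 6, - 5.5, - 3,  0, 1/pi , exp( -1),5* sqrt(2 ) /8,2, sqrt(5 ),3,sqrt( 19) , 4.51,5.13]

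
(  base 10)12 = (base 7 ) 15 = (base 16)C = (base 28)c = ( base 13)C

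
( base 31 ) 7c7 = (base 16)1bc2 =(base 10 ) 7106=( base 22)EF0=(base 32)6u2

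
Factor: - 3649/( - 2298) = 2^( - 1 )*3^( - 1)*41^1*89^1*383^(-1 ) 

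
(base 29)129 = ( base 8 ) 1614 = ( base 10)908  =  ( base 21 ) 215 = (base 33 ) rh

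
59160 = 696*85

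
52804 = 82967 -30163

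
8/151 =8/151 =0.05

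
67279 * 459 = 30881061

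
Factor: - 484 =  - 2^2 *11^2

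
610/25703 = 610/25703 = 0.02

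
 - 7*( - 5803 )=40621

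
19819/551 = 19819/551 = 35.97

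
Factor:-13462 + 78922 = 2^2 * 3^1*5^1*1091^1 = 65460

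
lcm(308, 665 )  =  29260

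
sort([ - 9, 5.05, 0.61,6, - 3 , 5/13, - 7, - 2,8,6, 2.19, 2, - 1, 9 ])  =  [  -  9, - 7, - 3, - 2, - 1,5/13 , 0.61, 2, 2.19 , 5.05, 6,6,8 , 9]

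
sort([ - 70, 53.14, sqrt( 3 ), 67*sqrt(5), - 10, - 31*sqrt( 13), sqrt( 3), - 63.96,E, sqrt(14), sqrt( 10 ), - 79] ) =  [-31*sqrt(13 ) , - 79, - 70,-63.96, - 10 , sqrt( 3 ),sqrt( 3), E,  sqrt( 10 ), sqrt( 14 ), 53.14,67*sqrt( 5)]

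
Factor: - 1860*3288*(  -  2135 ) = 2^5*3^2*5^2*7^1*31^1*61^1*137^1 = 13056976800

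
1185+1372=2557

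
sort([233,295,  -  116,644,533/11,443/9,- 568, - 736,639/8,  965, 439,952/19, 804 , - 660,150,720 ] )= [ - 736, - 660, - 568,-116,533/11,443/9, 952/19, 639/8,150,233,295,439,644 , 720, 804, 965] 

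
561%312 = 249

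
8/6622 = 4/3311  =  0.00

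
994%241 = 30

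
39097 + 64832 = 103929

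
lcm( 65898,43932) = 131796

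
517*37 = 19129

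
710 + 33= 743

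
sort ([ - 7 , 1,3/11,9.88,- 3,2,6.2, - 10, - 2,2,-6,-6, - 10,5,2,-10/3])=[ - 10 , - 10,- 7, - 6, - 6,  -  10/3 ,-3, -2,3/11,1,2,2,2, 5,6.2,9.88 ] 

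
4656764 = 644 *7231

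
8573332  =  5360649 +3212683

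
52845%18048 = 16749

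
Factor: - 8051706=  - 2^1*3^2*13^1*19^1*1811^1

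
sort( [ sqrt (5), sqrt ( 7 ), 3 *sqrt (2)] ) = [sqrt( 5),  sqrt (7),  3*sqrt( 2)]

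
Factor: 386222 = 2^1*29^1*6659^1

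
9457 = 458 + 8999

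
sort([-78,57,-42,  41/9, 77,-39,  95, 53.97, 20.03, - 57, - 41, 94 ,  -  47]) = [-78,-57,-47,-42, - 41,  -  39,  41/9,20.03,53.97,57,77,94,95 ] 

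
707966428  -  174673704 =533292724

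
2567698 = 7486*343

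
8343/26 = 320 + 23/26 =320.88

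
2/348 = 1/174 =0.01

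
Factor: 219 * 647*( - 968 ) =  -2^3*3^1*11^2*73^1*647^1 = -137158824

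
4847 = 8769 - 3922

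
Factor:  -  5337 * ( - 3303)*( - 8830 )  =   - 155656220130 = - 2^1 *3^4 *5^1 *367^1*593^1*883^1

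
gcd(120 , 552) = 24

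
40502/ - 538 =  - 20251/269 = -75.28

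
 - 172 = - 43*4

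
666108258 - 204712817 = 461395441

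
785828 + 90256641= 91042469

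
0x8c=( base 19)77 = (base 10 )140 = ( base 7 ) 260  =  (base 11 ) 118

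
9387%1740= 687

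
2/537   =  2/537 = 0.00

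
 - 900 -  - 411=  - 489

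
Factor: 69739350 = 2^1*3^1*5^2*151^1*3079^1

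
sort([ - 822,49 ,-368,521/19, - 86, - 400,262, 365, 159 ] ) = [ - 822, - 400, - 368, - 86, 521/19, 49, 159,  262, 365 ] 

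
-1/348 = - 1+347/348= - 0.00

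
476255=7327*65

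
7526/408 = 18 + 91/204 = 18.45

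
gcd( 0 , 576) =576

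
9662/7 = 9662/7 = 1380.29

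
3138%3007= 131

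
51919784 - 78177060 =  - 26257276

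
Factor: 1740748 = 2^2 *435187^1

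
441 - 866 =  - 425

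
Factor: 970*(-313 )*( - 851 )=258372110 = 2^1*5^1*23^1*37^1*97^1* 313^1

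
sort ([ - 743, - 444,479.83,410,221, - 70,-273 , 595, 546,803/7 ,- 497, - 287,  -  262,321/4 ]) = [ - 743, - 497, - 444, - 287, - 273, - 262, - 70, 321/4, 803/7, 221,410, 479.83,546,595 ] 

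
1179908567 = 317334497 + 862574070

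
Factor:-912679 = -17^1*37^1*1451^1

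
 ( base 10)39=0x27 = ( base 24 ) 1F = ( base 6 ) 103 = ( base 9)43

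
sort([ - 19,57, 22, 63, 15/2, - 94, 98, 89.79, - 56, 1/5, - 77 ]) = [ - 94 , - 77,  -  56, - 19,  1/5, 15/2,22, 57, 63, 89.79, 98]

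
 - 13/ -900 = 13/900 = 0.01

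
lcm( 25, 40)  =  200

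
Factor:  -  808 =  - 2^3*101^1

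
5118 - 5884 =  - 766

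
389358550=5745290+383613260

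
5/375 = 1/75 = 0.01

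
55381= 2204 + 53177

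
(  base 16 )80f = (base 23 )3KG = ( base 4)200033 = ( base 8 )4017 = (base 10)2063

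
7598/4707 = 1+2891/4707 = 1.61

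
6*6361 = 38166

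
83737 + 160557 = 244294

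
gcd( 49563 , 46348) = 1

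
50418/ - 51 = -989 + 7/17= -  988.59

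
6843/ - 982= - 6843/982 = - 6.97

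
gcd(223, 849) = 1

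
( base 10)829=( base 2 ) 1100111101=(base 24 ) 1ad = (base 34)OD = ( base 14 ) 433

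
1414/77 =202/11 = 18.36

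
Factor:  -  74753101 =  - 74753101^1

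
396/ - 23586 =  - 66/3931 = - 0.02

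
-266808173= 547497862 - 814306035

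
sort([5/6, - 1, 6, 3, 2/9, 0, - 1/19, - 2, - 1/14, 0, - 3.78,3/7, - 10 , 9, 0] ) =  [ - 10 , - 3.78 , - 2, - 1 ,-1/14, - 1/19, 0,0,  0,  2/9,3/7, 5/6, 3,6 , 9 ] 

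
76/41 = 76/41  =  1.85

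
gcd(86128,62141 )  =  1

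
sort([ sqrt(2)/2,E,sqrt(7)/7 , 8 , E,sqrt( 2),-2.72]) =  [ - 2.72,sqrt( 7) /7,sqrt(2 ) /2, sqrt(  2 ), E,E,8 ]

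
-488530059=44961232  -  533491291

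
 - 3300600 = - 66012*50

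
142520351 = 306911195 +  - 164390844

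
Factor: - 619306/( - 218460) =309653/109230 = 2^(- 1)*3^(-1 )* 5^( - 1)*11^( - 1)* 37^1*331^( - 1)*8369^1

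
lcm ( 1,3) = 3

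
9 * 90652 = 815868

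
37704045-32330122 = 5373923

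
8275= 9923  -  1648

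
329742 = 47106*7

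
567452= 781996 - 214544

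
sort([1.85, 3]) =[ 1.85,3]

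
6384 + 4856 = 11240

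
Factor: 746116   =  2^2*7^1*26647^1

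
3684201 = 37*99573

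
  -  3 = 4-7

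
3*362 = 1086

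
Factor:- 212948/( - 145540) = 139/95 = 5^(-1)*19^( - 1)*139^1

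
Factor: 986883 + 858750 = 1845633 = 3^1*191^1*  3221^1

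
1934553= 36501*53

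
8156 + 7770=15926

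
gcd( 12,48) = 12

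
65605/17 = 3859 + 2/17 = 3859.12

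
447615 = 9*49735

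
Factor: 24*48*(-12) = -2^9*3^3 = -13824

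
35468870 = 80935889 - 45467019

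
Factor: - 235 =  - 5^1*47^1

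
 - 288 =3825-4113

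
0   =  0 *99115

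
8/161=8/161 = 0.05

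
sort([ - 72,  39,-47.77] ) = [  -  72, - 47.77, 39]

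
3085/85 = 36 + 5/17 = 36.29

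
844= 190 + 654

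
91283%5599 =1699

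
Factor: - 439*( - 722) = 316958  =  2^1*19^2*439^1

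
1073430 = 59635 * 18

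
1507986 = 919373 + 588613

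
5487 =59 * 93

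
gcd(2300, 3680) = 460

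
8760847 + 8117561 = 16878408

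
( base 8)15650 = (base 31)7BC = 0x1ba8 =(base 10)7080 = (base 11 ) 5357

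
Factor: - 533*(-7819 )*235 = 979368845  =  5^1*7^1*13^1*41^1*47^1  *  1117^1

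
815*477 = 388755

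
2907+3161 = 6068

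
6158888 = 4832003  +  1326885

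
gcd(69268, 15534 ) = 2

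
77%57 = 20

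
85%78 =7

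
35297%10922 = 2531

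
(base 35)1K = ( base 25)25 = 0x37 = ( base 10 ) 55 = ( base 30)1P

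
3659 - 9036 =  - 5377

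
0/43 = 0 = 0.00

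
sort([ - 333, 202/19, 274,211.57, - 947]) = [ -947, -333,202/19 , 211.57, 274] 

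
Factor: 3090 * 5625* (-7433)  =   - 2^1 *3^3*5^5*103^1*7433^1 =-129194831250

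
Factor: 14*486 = 6804 = 2^2*3^5*7^1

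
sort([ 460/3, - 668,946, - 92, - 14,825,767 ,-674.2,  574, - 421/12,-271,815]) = [ - 674.2, - 668,-271,-92, - 421/12,-14, 460/3, 574,  767,815,825, 946]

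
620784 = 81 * 7664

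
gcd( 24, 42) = 6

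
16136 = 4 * 4034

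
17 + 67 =84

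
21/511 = 3/73 = 0.04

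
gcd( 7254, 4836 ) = 2418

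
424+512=936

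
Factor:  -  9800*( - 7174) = 2^4*5^2*7^2 *17^1 * 211^1 = 70305200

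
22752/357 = 7584/119 = 63.73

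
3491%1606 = 279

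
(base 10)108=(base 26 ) 44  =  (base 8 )154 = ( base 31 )3f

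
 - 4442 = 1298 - 5740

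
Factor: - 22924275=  - 3^1*5^2*11^1 * 37^1*751^1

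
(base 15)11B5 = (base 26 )5F0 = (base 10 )3770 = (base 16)eba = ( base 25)60K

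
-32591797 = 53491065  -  86082862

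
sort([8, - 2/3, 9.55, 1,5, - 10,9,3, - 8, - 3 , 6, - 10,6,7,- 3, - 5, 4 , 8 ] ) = [  -  10,  -  10, - 8 ,-5,-3, -3, - 2/3, 1,3,4,5,6,6,7,8,8,9,9.55 ] 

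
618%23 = 20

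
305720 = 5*61144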